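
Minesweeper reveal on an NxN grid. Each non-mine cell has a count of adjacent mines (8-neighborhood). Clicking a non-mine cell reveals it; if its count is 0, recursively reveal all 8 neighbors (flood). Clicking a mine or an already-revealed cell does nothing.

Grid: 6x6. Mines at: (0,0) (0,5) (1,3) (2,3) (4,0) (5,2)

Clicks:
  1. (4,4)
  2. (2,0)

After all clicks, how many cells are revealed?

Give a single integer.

Click 1 (4,4) count=0: revealed 13 new [(1,4) (1,5) (2,4) (2,5) (3,3) (3,4) (3,5) (4,3) (4,4) (4,5) (5,3) (5,4) (5,5)] -> total=13
Click 2 (2,0) count=0: revealed 9 new [(1,0) (1,1) (1,2) (2,0) (2,1) (2,2) (3,0) (3,1) (3,2)] -> total=22

Answer: 22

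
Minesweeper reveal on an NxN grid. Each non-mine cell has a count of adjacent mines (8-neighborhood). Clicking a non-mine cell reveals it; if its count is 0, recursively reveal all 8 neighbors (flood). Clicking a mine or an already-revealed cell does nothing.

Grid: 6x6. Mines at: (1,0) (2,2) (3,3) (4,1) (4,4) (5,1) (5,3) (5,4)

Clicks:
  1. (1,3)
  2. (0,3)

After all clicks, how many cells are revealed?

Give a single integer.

Click 1 (1,3) count=1: revealed 1 new [(1,3)] -> total=1
Click 2 (0,3) count=0: revealed 14 new [(0,1) (0,2) (0,3) (0,4) (0,5) (1,1) (1,2) (1,4) (1,5) (2,3) (2,4) (2,5) (3,4) (3,5)] -> total=15

Answer: 15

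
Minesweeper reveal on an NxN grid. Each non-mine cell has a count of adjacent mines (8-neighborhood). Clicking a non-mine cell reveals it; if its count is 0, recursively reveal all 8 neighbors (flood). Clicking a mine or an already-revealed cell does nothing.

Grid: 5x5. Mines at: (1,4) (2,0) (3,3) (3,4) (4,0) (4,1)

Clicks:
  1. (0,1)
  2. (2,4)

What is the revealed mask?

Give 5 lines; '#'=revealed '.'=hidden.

Click 1 (0,1) count=0: revealed 11 new [(0,0) (0,1) (0,2) (0,3) (1,0) (1,1) (1,2) (1,3) (2,1) (2,2) (2,3)] -> total=11
Click 2 (2,4) count=3: revealed 1 new [(2,4)] -> total=12

Answer: ####.
####.
.####
.....
.....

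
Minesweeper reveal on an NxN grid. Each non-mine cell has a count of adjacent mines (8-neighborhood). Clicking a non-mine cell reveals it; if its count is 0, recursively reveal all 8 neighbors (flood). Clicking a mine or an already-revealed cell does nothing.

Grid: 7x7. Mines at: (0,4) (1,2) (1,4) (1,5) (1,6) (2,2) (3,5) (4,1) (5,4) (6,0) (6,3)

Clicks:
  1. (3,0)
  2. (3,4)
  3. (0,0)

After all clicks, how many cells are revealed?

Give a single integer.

Answer: 9

Derivation:
Click 1 (3,0) count=1: revealed 1 new [(3,0)] -> total=1
Click 2 (3,4) count=1: revealed 1 new [(3,4)] -> total=2
Click 3 (0,0) count=0: revealed 7 new [(0,0) (0,1) (1,0) (1,1) (2,0) (2,1) (3,1)] -> total=9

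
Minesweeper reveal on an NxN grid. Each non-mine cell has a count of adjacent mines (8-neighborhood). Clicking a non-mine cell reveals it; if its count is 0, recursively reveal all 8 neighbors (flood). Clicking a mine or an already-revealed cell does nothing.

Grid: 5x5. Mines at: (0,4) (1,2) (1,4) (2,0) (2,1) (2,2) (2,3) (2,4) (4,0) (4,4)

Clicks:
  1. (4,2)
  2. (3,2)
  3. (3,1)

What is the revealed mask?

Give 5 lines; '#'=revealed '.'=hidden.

Click 1 (4,2) count=0: revealed 6 new [(3,1) (3,2) (3,3) (4,1) (4,2) (4,3)] -> total=6
Click 2 (3,2) count=3: revealed 0 new [(none)] -> total=6
Click 3 (3,1) count=4: revealed 0 new [(none)] -> total=6

Answer: .....
.....
.....
.###.
.###.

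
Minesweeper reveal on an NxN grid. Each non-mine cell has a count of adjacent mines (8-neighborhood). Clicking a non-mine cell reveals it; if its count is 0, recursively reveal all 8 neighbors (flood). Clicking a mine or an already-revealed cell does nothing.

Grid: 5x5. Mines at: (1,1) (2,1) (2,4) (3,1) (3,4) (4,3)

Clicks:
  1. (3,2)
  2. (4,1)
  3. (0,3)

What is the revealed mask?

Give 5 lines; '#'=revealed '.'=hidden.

Click 1 (3,2) count=3: revealed 1 new [(3,2)] -> total=1
Click 2 (4,1) count=1: revealed 1 new [(4,1)] -> total=2
Click 3 (0,3) count=0: revealed 6 new [(0,2) (0,3) (0,4) (1,2) (1,3) (1,4)] -> total=8

Answer: ..###
..###
.....
..#..
.#...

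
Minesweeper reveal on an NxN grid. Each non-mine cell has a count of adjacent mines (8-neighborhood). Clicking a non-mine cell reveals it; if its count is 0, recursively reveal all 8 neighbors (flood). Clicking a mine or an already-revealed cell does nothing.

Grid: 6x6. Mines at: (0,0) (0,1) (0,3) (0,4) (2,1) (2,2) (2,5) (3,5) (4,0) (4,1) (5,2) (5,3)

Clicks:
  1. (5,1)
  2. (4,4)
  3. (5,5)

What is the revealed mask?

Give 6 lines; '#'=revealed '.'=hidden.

Answer: ......
......
......
......
....##
.#..##

Derivation:
Click 1 (5,1) count=3: revealed 1 new [(5,1)] -> total=1
Click 2 (4,4) count=2: revealed 1 new [(4,4)] -> total=2
Click 3 (5,5) count=0: revealed 3 new [(4,5) (5,4) (5,5)] -> total=5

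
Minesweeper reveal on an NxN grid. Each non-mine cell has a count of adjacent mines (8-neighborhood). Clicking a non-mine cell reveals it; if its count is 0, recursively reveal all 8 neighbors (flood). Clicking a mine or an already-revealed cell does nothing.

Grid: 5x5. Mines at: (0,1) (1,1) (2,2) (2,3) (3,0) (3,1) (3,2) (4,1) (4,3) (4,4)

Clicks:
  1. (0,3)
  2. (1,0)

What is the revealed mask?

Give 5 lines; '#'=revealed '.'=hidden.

Answer: ..###
#.###
.....
.....
.....

Derivation:
Click 1 (0,3) count=0: revealed 6 new [(0,2) (0,3) (0,4) (1,2) (1,3) (1,4)] -> total=6
Click 2 (1,0) count=2: revealed 1 new [(1,0)] -> total=7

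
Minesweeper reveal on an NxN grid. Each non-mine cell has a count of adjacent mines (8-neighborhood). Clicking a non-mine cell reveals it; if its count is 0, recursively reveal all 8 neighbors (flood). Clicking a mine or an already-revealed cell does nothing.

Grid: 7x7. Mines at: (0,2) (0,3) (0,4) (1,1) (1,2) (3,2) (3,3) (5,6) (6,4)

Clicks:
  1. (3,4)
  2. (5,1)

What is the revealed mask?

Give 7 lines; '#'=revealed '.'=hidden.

Answer: .......
.......
##.....
##..#..
####...
####...
####...

Derivation:
Click 1 (3,4) count=1: revealed 1 new [(3,4)] -> total=1
Click 2 (5,1) count=0: revealed 16 new [(2,0) (2,1) (3,0) (3,1) (4,0) (4,1) (4,2) (4,3) (5,0) (5,1) (5,2) (5,3) (6,0) (6,1) (6,2) (6,3)] -> total=17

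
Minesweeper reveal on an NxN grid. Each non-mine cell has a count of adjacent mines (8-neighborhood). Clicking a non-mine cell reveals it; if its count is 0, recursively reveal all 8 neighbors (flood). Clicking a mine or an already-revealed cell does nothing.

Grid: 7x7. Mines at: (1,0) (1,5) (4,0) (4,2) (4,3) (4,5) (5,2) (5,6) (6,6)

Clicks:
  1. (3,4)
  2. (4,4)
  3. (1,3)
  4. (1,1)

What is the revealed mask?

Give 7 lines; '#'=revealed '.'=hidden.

Click 1 (3,4) count=2: revealed 1 new [(3,4)] -> total=1
Click 2 (4,4) count=2: revealed 1 new [(4,4)] -> total=2
Click 3 (1,3) count=0: revealed 15 new [(0,1) (0,2) (0,3) (0,4) (1,1) (1,2) (1,3) (1,4) (2,1) (2,2) (2,3) (2,4) (3,1) (3,2) (3,3)] -> total=17
Click 4 (1,1) count=1: revealed 0 new [(none)] -> total=17

Answer: .####..
.####..
.####..
.####..
....#..
.......
.......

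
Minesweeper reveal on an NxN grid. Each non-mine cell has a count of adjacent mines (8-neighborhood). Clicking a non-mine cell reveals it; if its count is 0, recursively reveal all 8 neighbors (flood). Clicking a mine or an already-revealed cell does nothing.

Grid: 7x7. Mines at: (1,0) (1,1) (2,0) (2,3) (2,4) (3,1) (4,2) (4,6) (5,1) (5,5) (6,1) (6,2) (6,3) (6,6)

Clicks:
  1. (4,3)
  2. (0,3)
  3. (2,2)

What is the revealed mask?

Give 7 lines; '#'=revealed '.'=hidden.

Answer: ..#####
..#####
..#..##
.....##
...#...
.......
.......

Derivation:
Click 1 (4,3) count=1: revealed 1 new [(4,3)] -> total=1
Click 2 (0,3) count=0: revealed 14 new [(0,2) (0,3) (0,4) (0,5) (0,6) (1,2) (1,3) (1,4) (1,5) (1,6) (2,5) (2,6) (3,5) (3,6)] -> total=15
Click 3 (2,2) count=3: revealed 1 new [(2,2)] -> total=16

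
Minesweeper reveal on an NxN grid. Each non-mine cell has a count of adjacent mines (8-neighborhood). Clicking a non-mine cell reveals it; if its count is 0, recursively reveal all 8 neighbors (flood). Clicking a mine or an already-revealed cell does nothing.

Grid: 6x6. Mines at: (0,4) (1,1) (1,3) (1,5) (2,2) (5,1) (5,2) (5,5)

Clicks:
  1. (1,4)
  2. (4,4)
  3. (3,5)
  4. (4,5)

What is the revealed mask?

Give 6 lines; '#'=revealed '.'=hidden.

Answer: ......
....#.
...###
...###
...###
......

Derivation:
Click 1 (1,4) count=3: revealed 1 new [(1,4)] -> total=1
Click 2 (4,4) count=1: revealed 1 new [(4,4)] -> total=2
Click 3 (3,5) count=0: revealed 8 new [(2,3) (2,4) (2,5) (3,3) (3,4) (3,5) (4,3) (4,5)] -> total=10
Click 4 (4,5) count=1: revealed 0 new [(none)] -> total=10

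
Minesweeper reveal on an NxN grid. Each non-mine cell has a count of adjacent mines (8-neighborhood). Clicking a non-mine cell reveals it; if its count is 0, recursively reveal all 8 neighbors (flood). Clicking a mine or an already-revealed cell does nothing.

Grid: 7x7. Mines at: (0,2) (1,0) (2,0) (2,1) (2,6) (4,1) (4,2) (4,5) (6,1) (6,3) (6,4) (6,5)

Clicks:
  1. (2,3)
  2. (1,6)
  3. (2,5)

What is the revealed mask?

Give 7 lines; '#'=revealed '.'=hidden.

Click 1 (2,3) count=0: revealed 17 new [(0,3) (0,4) (0,5) (0,6) (1,2) (1,3) (1,4) (1,5) (1,6) (2,2) (2,3) (2,4) (2,5) (3,2) (3,3) (3,4) (3,5)] -> total=17
Click 2 (1,6) count=1: revealed 0 new [(none)] -> total=17
Click 3 (2,5) count=1: revealed 0 new [(none)] -> total=17

Answer: ...####
..#####
..####.
..####.
.......
.......
.......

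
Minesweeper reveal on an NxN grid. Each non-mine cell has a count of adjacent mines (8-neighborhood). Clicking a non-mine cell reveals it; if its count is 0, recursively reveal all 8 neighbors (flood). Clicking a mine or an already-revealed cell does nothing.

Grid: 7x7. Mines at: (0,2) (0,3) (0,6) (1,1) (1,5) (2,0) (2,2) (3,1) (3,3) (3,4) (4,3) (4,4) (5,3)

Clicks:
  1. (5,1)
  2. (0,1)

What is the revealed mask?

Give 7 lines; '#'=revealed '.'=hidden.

Answer: .#.....
.......
.......
.......
###....
###....
###....

Derivation:
Click 1 (5,1) count=0: revealed 9 new [(4,0) (4,1) (4,2) (5,0) (5,1) (5,2) (6,0) (6,1) (6,2)] -> total=9
Click 2 (0,1) count=2: revealed 1 new [(0,1)] -> total=10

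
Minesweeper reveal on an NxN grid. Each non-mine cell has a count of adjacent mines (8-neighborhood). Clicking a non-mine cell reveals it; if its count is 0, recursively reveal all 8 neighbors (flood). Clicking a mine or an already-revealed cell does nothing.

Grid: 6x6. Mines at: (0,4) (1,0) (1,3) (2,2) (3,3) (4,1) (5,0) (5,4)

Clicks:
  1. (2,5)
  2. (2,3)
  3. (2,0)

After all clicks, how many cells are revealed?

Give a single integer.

Click 1 (2,5) count=0: revealed 8 new [(1,4) (1,5) (2,4) (2,5) (3,4) (3,5) (4,4) (4,5)] -> total=8
Click 2 (2,3) count=3: revealed 1 new [(2,3)] -> total=9
Click 3 (2,0) count=1: revealed 1 new [(2,0)] -> total=10

Answer: 10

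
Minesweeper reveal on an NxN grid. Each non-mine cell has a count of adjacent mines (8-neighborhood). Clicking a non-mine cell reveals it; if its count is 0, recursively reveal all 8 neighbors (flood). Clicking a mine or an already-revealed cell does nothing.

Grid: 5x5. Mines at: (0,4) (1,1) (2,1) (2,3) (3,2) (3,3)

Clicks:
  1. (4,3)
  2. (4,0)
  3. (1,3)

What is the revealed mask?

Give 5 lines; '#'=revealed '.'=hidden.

Answer: .....
...#.
.....
##...
##.#.

Derivation:
Click 1 (4,3) count=2: revealed 1 new [(4,3)] -> total=1
Click 2 (4,0) count=0: revealed 4 new [(3,0) (3,1) (4,0) (4,1)] -> total=5
Click 3 (1,3) count=2: revealed 1 new [(1,3)] -> total=6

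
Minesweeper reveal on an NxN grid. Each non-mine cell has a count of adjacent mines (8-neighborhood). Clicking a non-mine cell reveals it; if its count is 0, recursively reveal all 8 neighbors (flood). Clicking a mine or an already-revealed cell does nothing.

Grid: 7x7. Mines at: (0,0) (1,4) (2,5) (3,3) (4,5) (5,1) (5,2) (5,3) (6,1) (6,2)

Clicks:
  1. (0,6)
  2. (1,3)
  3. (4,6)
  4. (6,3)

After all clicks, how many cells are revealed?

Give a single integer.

Click 1 (0,6) count=0: revealed 4 new [(0,5) (0,6) (1,5) (1,6)] -> total=4
Click 2 (1,3) count=1: revealed 1 new [(1,3)] -> total=5
Click 3 (4,6) count=1: revealed 1 new [(4,6)] -> total=6
Click 4 (6,3) count=3: revealed 1 new [(6,3)] -> total=7

Answer: 7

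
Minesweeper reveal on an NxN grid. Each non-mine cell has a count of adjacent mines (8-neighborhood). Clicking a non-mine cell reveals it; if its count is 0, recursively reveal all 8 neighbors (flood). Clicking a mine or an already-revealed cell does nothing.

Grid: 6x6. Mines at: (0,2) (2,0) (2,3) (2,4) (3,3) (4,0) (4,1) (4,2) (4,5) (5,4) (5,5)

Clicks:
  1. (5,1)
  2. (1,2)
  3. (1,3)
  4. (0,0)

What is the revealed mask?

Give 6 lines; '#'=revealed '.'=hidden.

Answer: ##....
####..
......
......
......
.#....

Derivation:
Click 1 (5,1) count=3: revealed 1 new [(5,1)] -> total=1
Click 2 (1,2) count=2: revealed 1 new [(1,2)] -> total=2
Click 3 (1,3) count=3: revealed 1 new [(1,3)] -> total=3
Click 4 (0,0) count=0: revealed 4 new [(0,0) (0,1) (1,0) (1,1)] -> total=7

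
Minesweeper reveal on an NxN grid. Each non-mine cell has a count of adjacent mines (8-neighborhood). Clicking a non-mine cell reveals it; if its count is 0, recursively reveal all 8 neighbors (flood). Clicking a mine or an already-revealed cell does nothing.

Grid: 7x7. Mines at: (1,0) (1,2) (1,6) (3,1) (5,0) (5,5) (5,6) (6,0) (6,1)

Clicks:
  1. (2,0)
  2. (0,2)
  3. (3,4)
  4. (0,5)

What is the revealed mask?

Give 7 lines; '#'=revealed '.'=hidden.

Click 1 (2,0) count=2: revealed 1 new [(2,0)] -> total=1
Click 2 (0,2) count=1: revealed 1 new [(0,2)] -> total=2
Click 3 (3,4) count=0: revealed 27 new [(0,3) (0,4) (0,5) (1,3) (1,4) (1,5) (2,2) (2,3) (2,4) (2,5) (2,6) (3,2) (3,3) (3,4) (3,5) (3,6) (4,2) (4,3) (4,4) (4,5) (4,6) (5,2) (5,3) (5,4) (6,2) (6,3) (6,4)] -> total=29
Click 4 (0,5) count=1: revealed 0 new [(none)] -> total=29

Answer: ..####.
...###.
#.#####
..#####
..#####
..###..
..###..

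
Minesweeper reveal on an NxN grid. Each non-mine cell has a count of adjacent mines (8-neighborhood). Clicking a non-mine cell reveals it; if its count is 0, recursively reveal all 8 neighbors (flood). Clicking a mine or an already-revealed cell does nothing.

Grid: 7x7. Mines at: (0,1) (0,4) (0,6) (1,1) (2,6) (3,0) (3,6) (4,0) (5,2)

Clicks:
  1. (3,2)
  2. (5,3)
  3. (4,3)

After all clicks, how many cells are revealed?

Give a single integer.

Answer: 28

Derivation:
Click 1 (3,2) count=0: revealed 28 new [(1,2) (1,3) (1,4) (1,5) (2,1) (2,2) (2,3) (2,4) (2,5) (3,1) (3,2) (3,3) (3,4) (3,5) (4,1) (4,2) (4,3) (4,4) (4,5) (4,6) (5,3) (5,4) (5,5) (5,6) (6,3) (6,4) (6,5) (6,6)] -> total=28
Click 2 (5,3) count=1: revealed 0 new [(none)] -> total=28
Click 3 (4,3) count=1: revealed 0 new [(none)] -> total=28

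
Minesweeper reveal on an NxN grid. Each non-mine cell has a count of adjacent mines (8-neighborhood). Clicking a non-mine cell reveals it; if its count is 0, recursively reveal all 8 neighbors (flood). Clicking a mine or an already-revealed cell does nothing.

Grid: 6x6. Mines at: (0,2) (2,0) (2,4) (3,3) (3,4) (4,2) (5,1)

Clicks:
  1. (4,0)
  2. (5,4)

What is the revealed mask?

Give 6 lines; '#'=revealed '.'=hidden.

Click 1 (4,0) count=1: revealed 1 new [(4,0)] -> total=1
Click 2 (5,4) count=0: revealed 6 new [(4,3) (4,4) (4,5) (5,3) (5,4) (5,5)] -> total=7

Answer: ......
......
......
......
#..###
...###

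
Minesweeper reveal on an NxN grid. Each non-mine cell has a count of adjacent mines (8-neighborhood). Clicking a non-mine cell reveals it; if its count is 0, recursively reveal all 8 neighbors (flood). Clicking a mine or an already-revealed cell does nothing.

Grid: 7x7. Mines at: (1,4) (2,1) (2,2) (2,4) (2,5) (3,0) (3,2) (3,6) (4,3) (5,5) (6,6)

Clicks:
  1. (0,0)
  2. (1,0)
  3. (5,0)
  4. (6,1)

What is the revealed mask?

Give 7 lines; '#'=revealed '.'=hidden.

Answer: ####...
####...
.......
.......
###....
#####..
#####..

Derivation:
Click 1 (0,0) count=0: revealed 8 new [(0,0) (0,1) (0,2) (0,3) (1,0) (1,1) (1,2) (1,3)] -> total=8
Click 2 (1,0) count=1: revealed 0 new [(none)] -> total=8
Click 3 (5,0) count=0: revealed 13 new [(4,0) (4,1) (4,2) (5,0) (5,1) (5,2) (5,3) (5,4) (6,0) (6,1) (6,2) (6,3) (6,4)] -> total=21
Click 4 (6,1) count=0: revealed 0 new [(none)] -> total=21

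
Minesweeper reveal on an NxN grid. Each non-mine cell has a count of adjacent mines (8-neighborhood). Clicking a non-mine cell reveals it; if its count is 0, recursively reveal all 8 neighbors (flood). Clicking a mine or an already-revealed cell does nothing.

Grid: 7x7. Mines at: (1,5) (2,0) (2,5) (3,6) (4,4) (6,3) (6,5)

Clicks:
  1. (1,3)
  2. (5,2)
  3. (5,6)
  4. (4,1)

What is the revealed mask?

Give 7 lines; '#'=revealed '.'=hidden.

Answer: #####..
#####..
.####..
#####..
####...
####..#
###....

Derivation:
Click 1 (1,3) count=0: revealed 30 new [(0,0) (0,1) (0,2) (0,3) (0,4) (1,0) (1,1) (1,2) (1,3) (1,4) (2,1) (2,2) (2,3) (2,4) (3,0) (3,1) (3,2) (3,3) (3,4) (4,0) (4,1) (4,2) (4,3) (5,0) (5,1) (5,2) (5,3) (6,0) (6,1) (6,2)] -> total=30
Click 2 (5,2) count=1: revealed 0 new [(none)] -> total=30
Click 3 (5,6) count=1: revealed 1 new [(5,6)] -> total=31
Click 4 (4,1) count=0: revealed 0 new [(none)] -> total=31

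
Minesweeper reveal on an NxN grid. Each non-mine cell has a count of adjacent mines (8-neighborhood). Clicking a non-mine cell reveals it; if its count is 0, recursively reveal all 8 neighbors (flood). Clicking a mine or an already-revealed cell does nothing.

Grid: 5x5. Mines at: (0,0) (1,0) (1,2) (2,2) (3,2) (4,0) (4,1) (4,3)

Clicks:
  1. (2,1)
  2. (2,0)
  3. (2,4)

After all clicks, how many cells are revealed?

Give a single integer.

Click 1 (2,1) count=4: revealed 1 new [(2,1)] -> total=1
Click 2 (2,0) count=1: revealed 1 new [(2,0)] -> total=2
Click 3 (2,4) count=0: revealed 8 new [(0,3) (0,4) (1,3) (1,4) (2,3) (2,4) (3,3) (3,4)] -> total=10

Answer: 10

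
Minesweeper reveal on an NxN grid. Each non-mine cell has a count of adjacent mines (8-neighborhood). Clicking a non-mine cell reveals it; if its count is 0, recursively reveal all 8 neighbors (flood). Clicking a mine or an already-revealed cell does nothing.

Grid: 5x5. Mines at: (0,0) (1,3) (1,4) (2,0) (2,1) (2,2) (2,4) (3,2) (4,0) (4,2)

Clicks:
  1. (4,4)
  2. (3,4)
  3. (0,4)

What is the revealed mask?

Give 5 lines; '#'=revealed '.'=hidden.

Answer: ....#
.....
.....
...##
...##

Derivation:
Click 1 (4,4) count=0: revealed 4 new [(3,3) (3,4) (4,3) (4,4)] -> total=4
Click 2 (3,4) count=1: revealed 0 new [(none)] -> total=4
Click 3 (0,4) count=2: revealed 1 new [(0,4)] -> total=5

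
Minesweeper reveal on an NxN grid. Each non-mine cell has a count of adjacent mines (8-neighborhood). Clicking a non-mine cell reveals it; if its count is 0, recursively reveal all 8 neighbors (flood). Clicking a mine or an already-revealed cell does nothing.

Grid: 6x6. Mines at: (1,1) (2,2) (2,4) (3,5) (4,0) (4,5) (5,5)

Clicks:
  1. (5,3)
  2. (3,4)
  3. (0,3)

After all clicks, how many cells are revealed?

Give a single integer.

Click 1 (5,3) count=0: revealed 12 new [(3,1) (3,2) (3,3) (3,4) (4,1) (4,2) (4,3) (4,4) (5,1) (5,2) (5,3) (5,4)] -> total=12
Click 2 (3,4) count=3: revealed 0 new [(none)] -> total=12
Click 3 (0,3) count=0: revealed 8 new [(0,2) (0,3) (0,4) (0,5) (1,2) (1,3) (1,4) (1,5)] -> total=20

Answer: 20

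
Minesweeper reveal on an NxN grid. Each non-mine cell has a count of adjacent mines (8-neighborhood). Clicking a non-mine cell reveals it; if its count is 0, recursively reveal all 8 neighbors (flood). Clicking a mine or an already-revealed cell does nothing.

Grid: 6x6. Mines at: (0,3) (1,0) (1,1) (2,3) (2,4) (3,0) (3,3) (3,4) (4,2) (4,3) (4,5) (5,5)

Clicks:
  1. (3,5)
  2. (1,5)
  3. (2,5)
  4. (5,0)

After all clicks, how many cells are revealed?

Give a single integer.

Answer: 7

Derivation:
Click 1 (3,5) count=3: revealed 1 new [(3,5)] -> total=1
Click 2 (1,5) count=1: revealed 1 new [(1,5)] -> total=2
Click 3 (2,5) count=2: revealed 1 new [(2,5)] -> total=3
Click 4 (5,0) count=0: revealed 4 new [(4,0) (4,1) (5,0) (5,1)] -> total=7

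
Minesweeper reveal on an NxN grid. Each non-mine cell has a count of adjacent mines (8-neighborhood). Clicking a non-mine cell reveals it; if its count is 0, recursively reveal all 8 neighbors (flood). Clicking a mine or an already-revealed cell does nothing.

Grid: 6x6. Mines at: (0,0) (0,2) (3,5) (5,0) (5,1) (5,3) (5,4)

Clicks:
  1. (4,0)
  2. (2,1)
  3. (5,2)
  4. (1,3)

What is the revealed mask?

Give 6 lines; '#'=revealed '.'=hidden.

Answer: ...###
######
######
#####.
#####.
..#...

Derivation:
Click 1 (4,0) count=2: revealed 1 new [(4,0)] -> total=1
Click 2 (2,1) count=0: revealed 24 new [(0,3) (0,4) (0,5) (1,0) (1,1) (1,2) (1,3) (1,4) (1,5) (2,0) (2,1) (2,2) (2,3) (2,4) (2,5) (3,0) (3,1) (3,2) (3,3) (3,4) (4,1) (4,2) (4,3) (4,4)] -> total=25
Click 3 (5,2) count=2: revealed 1 new [(5,2)] -> total=26
Click 4 (1,3) count=1: revealed 0 new [(none)] -> total=26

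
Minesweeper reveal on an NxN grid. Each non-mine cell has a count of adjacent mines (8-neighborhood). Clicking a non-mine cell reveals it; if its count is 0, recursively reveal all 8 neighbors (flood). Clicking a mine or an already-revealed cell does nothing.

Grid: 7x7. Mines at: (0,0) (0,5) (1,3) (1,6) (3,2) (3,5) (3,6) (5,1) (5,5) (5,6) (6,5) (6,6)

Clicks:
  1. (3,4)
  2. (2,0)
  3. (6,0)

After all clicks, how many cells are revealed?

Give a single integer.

Answer: 10

Derivation:
Click 1 (3,4) count=1: revealed 1 new [(3,4)] -> total=1
Click 2 (2,0) count=0: revealed 8 new [(1,0) (1,1) (2,0) (2,1) (3,0) (3,1) (4,0) (4,1)] -> total=9
Click 3 (6,0) count=1: revealed 1 new [(6,0)] -> total=10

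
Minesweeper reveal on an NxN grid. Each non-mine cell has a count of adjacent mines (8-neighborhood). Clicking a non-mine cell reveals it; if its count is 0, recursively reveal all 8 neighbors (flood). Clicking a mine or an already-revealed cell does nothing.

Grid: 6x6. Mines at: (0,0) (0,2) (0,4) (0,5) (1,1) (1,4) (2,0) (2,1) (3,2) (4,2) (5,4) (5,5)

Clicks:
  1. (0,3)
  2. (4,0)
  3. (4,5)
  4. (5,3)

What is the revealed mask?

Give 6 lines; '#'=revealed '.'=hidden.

Answer: ...#..
......
......
##....
##...#
##.#..

Derivation:
Click 1 (0,3) count=3: revealed 1 new [(0,3)] -> total=1
Click 2 (4,0) count=0: revealed 6 new [(3,0) (3,1) (4,0) (4,1) (5,0) (5,1)] -> total=7
Click 3 (4,5) count=2: revealed 1 new [(4,5)] -> total=8
Click 4 (5,3) count=2: revealed 1 new [(5,3)] -> total=9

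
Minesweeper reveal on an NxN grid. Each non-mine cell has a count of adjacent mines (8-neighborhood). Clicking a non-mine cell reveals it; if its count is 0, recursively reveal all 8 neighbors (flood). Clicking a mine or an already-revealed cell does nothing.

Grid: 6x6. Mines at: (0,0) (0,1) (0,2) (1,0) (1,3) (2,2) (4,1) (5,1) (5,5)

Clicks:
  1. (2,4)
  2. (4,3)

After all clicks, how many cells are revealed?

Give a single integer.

Click 1 (2,4) count=1: revealed 1 new [(2,4)] -> total=1
Click 2 (4,3) count=0: revealed 17 new [(0,4) (0,5) (1,4) (1,5) (2,3) (2,5) (3,2) (3,3) (3,4) (3,5) (4,2) (4,3) (4,4) (4,5) (5,2) (5,3) (5,4)] -> total=18

Answer: 18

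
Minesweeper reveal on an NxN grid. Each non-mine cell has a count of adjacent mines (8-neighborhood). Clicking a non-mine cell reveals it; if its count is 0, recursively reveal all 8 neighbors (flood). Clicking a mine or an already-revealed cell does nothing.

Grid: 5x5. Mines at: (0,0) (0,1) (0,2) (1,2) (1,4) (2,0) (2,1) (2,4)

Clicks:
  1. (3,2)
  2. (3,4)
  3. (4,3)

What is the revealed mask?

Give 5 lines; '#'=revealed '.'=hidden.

Click 1 (3,2) count=1: revealed 1 new [(3,2)] -> total=1
Click 2 (3,4) count=1: revealed 1 new [(3,4)] -> total=2
Click 3 (4,3) count=0: revealed 8 new [(3,0) (3,1) (3,3) (4,0) (4,1) (4,2) (4,3) (4,4)] -> total=10

Answer: .....
.....
.....
#####
#####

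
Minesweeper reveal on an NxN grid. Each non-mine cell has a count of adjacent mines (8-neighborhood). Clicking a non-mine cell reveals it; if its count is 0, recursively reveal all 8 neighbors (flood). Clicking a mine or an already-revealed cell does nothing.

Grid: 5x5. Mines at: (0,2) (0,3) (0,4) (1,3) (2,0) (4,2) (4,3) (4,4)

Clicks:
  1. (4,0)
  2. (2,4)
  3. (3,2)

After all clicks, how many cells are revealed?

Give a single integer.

Click 1 (4,0) count=0: revealed 4 new [(3,0) (3,1) (4,0) (4,1)] -> total=4
Click 2 (2,4) count=1: revealed 1 new [(2,4)] -> total=5
Click 3 (3,2) count=2: revealed 1 new [(3,2)] -> total=6

Answer: 6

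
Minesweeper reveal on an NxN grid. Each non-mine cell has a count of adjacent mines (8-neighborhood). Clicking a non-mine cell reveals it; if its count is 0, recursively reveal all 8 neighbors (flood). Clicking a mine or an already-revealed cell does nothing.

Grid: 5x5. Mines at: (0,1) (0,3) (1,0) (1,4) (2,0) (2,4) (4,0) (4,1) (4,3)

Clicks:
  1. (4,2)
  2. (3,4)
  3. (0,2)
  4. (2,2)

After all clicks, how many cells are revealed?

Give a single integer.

Click 1 (4,2) count=2: revealed 1 new [(4,2)] -> total=1
Click 2 (3,4) count=2: revealed 1 new [(3,4)] -> total=2
Click 3 (0,2) count=2: revealed 1 new [(0,2)] -> total=3
Click 4 (2,2) count=0: revealed 9 new [(1,1) (1,2) (1,3) (2,1) (2,2) (2,3) (3,1) (3,2) (3,3)] -> total=12

Answer: 12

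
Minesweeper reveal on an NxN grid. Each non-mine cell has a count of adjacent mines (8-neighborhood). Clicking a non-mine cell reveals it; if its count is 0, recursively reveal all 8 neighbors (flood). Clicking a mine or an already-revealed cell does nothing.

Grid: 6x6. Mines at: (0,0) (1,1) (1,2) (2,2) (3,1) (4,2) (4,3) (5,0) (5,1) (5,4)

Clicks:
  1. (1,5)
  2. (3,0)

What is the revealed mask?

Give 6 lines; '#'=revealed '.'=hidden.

Click 1 (1,5) count=0: revealed 14 new [(0,3) (0,4) (0,5) (1,3) (1,4) (1,5) (2,3) (2,4) (2,5) (3,3) (3,4) (3,5) (4,4) (4,5)] -> total=14
Click 2 (3,0) count=1: revealed 1 new [(3,0)] -> total=15

Answer: ...###
...###
...###
#..###
....##
......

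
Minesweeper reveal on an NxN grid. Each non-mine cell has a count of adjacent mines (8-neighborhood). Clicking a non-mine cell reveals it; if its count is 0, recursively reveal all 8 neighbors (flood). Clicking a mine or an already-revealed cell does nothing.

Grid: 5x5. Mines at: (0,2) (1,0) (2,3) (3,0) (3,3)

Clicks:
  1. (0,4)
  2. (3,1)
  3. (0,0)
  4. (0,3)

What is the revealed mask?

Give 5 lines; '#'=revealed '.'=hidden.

Answer: #..##
...##
.....
.#...
.....

Derivation:
Click 1 (0,4) count=0: revealed 4 new [(0,3) (0,4) (1,3) (1,4)] -> total=4
Click 2 (3,1) count=1: revealed 1 new [(3,1)] -> total=5
Click 3 (0,0) count=1: revealed 1 new [(0,0)] -> total=6
Click 4 (0,3) count=1: revealed 0 new [(none)] -> total=6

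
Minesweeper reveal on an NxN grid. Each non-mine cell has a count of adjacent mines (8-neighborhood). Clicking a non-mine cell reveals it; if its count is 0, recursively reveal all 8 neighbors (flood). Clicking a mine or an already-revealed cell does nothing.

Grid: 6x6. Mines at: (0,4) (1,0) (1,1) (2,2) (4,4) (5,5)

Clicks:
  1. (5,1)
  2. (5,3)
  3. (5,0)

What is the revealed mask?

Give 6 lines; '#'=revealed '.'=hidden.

Click 1 (5,1) count=0: revealed 14 new [(2,0) (2,1) (3,0) (3,1) (3,2) (3,3) (4,0) (4,1) (4,2) (4,3) (5,0) (5,1) (5,2) (5,3)] -> total=14
Click 2 (5,3) count=1: revealed 0 new [(none)] -> total=14
Click 3 (5,0) count=0: revealed 0 new [(none)] -> total=14

Answer: ......
......
##....
####..
####..
####..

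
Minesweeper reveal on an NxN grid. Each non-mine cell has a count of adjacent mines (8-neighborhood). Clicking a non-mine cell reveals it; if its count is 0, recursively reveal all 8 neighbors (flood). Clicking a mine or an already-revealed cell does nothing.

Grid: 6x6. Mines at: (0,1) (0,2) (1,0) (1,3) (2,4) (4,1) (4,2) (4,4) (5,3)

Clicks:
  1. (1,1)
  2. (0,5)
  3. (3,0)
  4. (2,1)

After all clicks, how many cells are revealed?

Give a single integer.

Click 1 (1,1) count=3: revealed 1 new [(1,1)] -> total=1
Click 2 (0,5) count=0: revealed 4 new [(0,4) (0,5) (1,4) (1,5)] -> total=5
Click 3 (3,0) count=1: revealed 1 new [(3,0)] -> total=6
Click 4 (2,1) count=1: revealed 1 new [(2,1)] -> total=7

Answer: 7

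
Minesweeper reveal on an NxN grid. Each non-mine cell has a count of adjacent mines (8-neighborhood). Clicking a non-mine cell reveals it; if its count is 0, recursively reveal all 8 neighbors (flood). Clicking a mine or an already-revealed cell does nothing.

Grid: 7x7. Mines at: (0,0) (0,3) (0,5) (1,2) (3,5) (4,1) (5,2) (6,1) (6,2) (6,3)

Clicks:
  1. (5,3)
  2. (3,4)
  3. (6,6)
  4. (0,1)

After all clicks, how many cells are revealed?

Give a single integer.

Click 1 (5,3) count=3: revealed 1 new [(5,3)] -> total=1
Click 2 (3,4) count=1: revealed 1 new [(3,4)] -> total=2
Click 3 (6,6) count=0: revealed 9 new [(4,4) (4,5) (4,6) (5,4) (5,5) (5,6) (6,4) (6,5) (6,6)] -> total=11
Click 4 (0,1) count=2: revealed 1 new [(0,1)] -> total=12

Answer: 12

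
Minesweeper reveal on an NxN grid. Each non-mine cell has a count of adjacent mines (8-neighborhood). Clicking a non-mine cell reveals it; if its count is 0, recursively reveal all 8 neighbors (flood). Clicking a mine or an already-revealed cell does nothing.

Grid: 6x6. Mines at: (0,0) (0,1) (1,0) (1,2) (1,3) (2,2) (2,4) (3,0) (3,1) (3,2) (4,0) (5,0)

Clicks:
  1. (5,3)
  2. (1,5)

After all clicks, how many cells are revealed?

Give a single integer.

Answer: 14

Derivation:
Click 1 (5,3) count=0: revealed 13 new [(3,3) (3,4) (3,5) (4,1) (4,2) (4,3) (4,4) (4,5) (5,1) (5,2) (5,3) (5,4) (5,5)] -> total=13
Click 2 (1,5) count=1: revealed 1 new [(1,5)] -> total=14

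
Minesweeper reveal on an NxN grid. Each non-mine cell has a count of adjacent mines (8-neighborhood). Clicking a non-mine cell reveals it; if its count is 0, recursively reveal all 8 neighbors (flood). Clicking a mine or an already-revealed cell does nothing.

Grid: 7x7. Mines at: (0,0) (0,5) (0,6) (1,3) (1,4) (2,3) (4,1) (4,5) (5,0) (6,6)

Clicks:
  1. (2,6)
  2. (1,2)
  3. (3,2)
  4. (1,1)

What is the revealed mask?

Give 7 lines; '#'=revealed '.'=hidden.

Answer: .......
.##..##
.....##
..#..##
.......
.......
.......

Derivation:
Click 1 (2,6) count=0: revealed 6 new [(1,5) (1,6) (2,5) (2,6) (3,5) (3,6)] -> total=6
Click 2 (1,2) count=2: revealed 1 new [(1,2)] -> total=7
Click 3 (3,2) count=2: revealed 1 new [(3,2)] -> total=8
Click 4 (1,1) count=1: revealed 1 new [(1,1)] -> total=9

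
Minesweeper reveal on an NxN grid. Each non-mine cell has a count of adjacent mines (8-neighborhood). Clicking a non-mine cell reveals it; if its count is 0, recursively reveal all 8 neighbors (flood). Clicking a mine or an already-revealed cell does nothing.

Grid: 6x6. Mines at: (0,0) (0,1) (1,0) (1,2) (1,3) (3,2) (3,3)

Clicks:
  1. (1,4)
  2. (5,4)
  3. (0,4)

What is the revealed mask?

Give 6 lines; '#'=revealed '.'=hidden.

Click 1 (1,4) count=1: revealed 1 new [(1,4)] -> total=1
Click 2 (5,4) count=0: revealed 23 new [(0,4) (0,5) (1,5) (2,0) (2,1) (2,4) (2,5) (3,0) (3,1) (3,4) (3,5) (4,0) (4,1) (4,2) (4,3) (4,4) (4,5) (5,0) (5,1) (5,2) (5,3) (5,4) (5,5)] -> total=24
Click 3 (0,4) count=1: revealed 0 new [(none)] -> total=24

Answer: ....##
....##
##..##
##..##
######
######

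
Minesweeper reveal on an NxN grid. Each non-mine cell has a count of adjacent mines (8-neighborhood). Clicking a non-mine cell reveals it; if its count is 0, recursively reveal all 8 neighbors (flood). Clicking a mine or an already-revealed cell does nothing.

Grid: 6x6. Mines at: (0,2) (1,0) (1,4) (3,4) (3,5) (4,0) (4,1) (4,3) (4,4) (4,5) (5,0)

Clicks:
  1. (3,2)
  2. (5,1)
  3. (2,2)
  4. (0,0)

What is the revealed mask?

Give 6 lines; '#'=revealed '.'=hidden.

Answer: #.....
.###..
.###..
.###..
......
.#....

Derivation:
Click 1 (3,2) count=2: revealed 1 new [(3,2)] -> total=1
Click 2 (5,1) count=3: revealed 1 new [(5,1)] -> total=2
Click 3 (2,2) count=0: revealed 8 new [(1,1) (1,2) (1,3) (2,1) (2,2) (2,3) (3,1) (3,3)] -> total=10
Click 4 (0,0) count=1: revealed 1 new [(0,0)] -> total=11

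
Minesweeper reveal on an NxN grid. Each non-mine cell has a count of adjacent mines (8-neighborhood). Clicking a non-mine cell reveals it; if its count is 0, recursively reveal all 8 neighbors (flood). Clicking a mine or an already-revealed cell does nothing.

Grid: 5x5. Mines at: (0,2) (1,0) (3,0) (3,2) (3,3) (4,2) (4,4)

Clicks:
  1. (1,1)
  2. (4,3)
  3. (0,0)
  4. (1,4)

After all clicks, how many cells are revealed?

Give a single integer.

Click 1 (1,1) count=2: revealed 1 new [(1,1)] -> total=1
Click 2 (4,3) count=4: revealed 1 new [(4,3)] -> total=2
Click 3 (0,0) count=1: revealed 1 new [(0,0)] -> total=3
Click 4 (1,4) count=0: revealed 6 new [(0,3) (0,4) (1,3) (1,4) (2,3) (2,4)] -> total=9

Answer: 9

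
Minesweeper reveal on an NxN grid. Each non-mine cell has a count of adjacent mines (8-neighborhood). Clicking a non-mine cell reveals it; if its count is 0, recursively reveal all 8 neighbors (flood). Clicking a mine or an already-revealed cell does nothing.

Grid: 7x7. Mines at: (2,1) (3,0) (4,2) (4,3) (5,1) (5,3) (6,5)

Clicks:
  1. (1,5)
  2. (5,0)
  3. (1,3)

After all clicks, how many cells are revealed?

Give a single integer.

Click 1 (1,5) count=0: revealed 30 new [(0,0) (0,1) (0,2) (0,3) (0,4) (0,5) (0,6) (1,0) (1,1) (1,2) (1,3) (1,4) (1,5) (1,6) (2,2) (2,3) (2,4) (2,5) (2,6) (3,2) (3,3) (3,4) (3,5) (3,6) (4,4) (4,5) (4,6) (5,4) (5,5) (5,6)] -> total=30
Click 2 (5,0) count=1: revealed 1 new [(5,0)] -> total=31
Click 3 (1,3) count=0: revealed 0 new [(none)] -> total=31

Answer: 31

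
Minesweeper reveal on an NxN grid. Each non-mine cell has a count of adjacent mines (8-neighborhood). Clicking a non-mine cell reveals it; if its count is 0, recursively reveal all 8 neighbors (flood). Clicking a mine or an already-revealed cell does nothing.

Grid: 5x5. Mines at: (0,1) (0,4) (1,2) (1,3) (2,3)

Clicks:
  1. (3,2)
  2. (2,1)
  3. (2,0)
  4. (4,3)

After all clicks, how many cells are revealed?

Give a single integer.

Answer: 15

Derivation:
Click 1 (3,2) count=1: revealed 1 new [(3,2)] -> total=1
Click 2 (2,1) count=1: revealed 1 new [(2,1)] -> total=2
Click 3 (2,0) count=0: revealed 13 new [(1,0) (1,1) (2,0) (2,2) (3,0) (3,1) (3,3) (3,4) (4,0) (4,1) (4,2) (4,3) (4,4)] -> total=15
Click 4 (4,3) count=0: revealed 0 new [(none)] -> total=15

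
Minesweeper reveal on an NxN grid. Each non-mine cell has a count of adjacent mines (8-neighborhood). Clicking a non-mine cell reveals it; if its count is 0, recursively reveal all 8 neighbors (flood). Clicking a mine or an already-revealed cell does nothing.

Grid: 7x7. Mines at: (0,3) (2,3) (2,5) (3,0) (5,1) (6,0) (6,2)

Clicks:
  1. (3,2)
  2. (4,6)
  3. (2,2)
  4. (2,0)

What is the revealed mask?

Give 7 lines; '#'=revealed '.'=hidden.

Answer: .......
.......
#.#....
..#####
..#####
..#####
...####

Derivation:
Click 1 (3,2) count=1: revealed 1 new [(3,2)] -> total=1
Click 2 (4,6) count=0: revealed 18 new [(3,3) (3,4) (3,5) (3,6) (4,2) (4,3) (4,4) (4,5) (4,6) (5,2) (5,3) (5,4) (5,5) (5,6) (6,3) (6,4) (6,5) (6,6)] -> total=19
Click 3 (2,2) count=1: revealed 1 new [(2,2)] -> total=20
Click 4 (2,0) count=1: revealed 1 new [(2,0)] -> total=21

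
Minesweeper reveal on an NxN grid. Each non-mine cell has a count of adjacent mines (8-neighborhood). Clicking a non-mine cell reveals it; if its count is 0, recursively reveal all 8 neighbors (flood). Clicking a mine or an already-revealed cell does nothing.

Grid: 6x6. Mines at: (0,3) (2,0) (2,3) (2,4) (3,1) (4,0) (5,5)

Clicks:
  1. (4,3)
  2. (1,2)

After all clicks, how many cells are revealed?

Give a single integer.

Answer: 12

Derivation:
Click 1 (4,3) count=0: revealed 11 new [(3,2) (3,3) (3,4) (4,1) (4,2) (4,3) (4,4) (5,1) (5,2) (5,3) (5,4)] -> total=11
Click 2 (1,2) count=2: revealed 1 new [(1,2)] -> total=12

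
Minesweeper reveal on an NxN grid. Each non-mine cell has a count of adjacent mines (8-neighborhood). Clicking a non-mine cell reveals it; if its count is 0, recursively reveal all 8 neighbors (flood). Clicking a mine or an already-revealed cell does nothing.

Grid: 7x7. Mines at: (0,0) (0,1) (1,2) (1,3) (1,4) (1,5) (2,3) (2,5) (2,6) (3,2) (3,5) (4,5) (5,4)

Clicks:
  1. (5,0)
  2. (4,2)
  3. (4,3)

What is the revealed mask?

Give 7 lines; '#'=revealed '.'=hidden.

Click 1 (5,0) count=0: revealed 18 new [(1,0) (1,1) (2,0) (2,1) (3,0) (3,1) (4,0) (4,1) (4,2) (4,3) (5,0) (5,1) (5,2) (5,3) (6,0) (6,1) (6,2) (6,3)] -> total=18
Click 2 (4,2) count=1: revealed 0 new [(none)] -> total=18
Click 3 (4,3) count=2: revealed 0 new [(none)] -> total=18

Answer: .......
##.....
##.....
##.....
####...
####...
####...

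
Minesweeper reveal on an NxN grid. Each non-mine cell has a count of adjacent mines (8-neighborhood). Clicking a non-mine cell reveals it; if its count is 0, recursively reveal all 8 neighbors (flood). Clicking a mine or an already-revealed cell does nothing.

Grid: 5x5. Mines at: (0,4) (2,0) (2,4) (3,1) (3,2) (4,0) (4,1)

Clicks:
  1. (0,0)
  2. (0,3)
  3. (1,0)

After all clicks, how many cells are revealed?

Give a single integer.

Answer: 11

Derivation:
Click 1 (0,0) count=0: revealed 11 new [(0,0) (0,1) (0,2) (0,3) (1,0) (1,1) (1,2) (1,3) (2,1) (2,2) (2,3)] -> total=11
Click 2 (0,3) count=1: revealed 0 new [(none)] -> total=11
Click 3 (1,0) count=1: revealed 0 new [(none)] -> total=11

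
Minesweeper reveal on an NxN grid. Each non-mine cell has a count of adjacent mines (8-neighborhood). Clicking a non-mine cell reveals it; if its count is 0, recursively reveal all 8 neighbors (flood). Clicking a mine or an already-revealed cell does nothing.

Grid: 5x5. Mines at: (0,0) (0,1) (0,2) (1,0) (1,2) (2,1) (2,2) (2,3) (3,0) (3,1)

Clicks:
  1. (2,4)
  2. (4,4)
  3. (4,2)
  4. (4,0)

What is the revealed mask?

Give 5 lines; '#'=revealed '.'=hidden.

Click 1 (2,4) count=1: revealed 1 new [(2,4)] -> total=1
Click 2 (4,4) count=0: revealed 6 new [(3,2) (3,3) (3,4) (4,2) (4,3) (4,4)] -> total=7
Click 3 (4,2) count=1: revealed 0 new [(none)] -> total=7
Click 4 (4,0) count=2: revealed 1 new [(4,0)] -> total=8

Answer: .....
.....
....#
..###
#.###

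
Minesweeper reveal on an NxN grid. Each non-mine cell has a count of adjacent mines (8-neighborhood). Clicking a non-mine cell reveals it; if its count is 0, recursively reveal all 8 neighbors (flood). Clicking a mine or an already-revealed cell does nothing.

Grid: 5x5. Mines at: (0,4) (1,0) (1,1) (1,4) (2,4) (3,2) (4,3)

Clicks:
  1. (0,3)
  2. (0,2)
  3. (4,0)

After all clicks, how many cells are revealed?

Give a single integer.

Answer: 8

Derivation:
Click 1 (0,3) count=2: revealed 1 new [(0,3)] -> total=1
Click 2 (0,2) count=1: revealed 1 new [(0,2)] -> total=2
Click 3 (4,0) count=0: revealed 6 new [(2,0) (2,1) (3,0) (3,1) (4,0) (4,1)] -> total=8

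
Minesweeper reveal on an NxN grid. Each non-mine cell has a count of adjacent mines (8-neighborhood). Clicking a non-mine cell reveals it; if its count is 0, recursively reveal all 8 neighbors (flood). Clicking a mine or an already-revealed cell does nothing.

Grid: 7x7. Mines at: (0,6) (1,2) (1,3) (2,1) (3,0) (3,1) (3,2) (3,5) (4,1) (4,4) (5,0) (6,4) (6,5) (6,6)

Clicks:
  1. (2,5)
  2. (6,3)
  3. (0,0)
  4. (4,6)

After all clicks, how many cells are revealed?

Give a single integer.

Click 1 (2,5) count=1: revealed 1 new [(2,5)] -> total=1
Click 2 (6,3) count=1: revealed 1 new [(6,3)] -> total=2
Click 3 (0,0) count=0: revealed 4 new [(0,0) (0,1) (1,0) (1,1)] -> total=6
Click 4 (4,6) count=1: revealed 1 new [(4,6)] -> total=7

Answer: 7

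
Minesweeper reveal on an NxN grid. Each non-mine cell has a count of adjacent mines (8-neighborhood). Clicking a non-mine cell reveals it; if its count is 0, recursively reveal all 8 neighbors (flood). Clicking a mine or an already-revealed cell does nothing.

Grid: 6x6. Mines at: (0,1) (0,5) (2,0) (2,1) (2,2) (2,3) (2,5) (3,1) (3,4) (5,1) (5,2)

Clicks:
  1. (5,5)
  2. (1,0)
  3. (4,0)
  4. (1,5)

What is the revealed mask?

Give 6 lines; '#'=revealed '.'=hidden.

Click 1 (5,5) count=0: revealed 6 new [(4,3) (4,4) (4,5) (5,3) (5,4) (5,5)] -> total=6
Click 2 (1,0) count=3: revealed 1 new [(1,0)] -> total=7
Click 3 (4,0) count=2: revealed 1 new [(4,0)] -> total=8
Click 4 (1,5) count=2: revealed 1 new [(1,5)] -> total=9

Answer: ......
#....#
......
......
#..###
...###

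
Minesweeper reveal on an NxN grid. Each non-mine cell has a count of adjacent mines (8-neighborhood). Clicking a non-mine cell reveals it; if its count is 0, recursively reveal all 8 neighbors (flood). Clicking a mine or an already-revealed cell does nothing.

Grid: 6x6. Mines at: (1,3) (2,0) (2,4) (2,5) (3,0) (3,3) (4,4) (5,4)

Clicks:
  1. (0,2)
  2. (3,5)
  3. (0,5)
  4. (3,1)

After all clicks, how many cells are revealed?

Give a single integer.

Click 1 (0,2) count=1: revealed 1 new [(0,2)] -> total=1
Click 2 (3,5) count=3: revealed 1 new [(3,5)] -> total=2
Click 3 (0,5) count=0: revealed 4 new [(0,4) (0,5) (1,4) (1,5)] -> total=6
Click 4 (3,1) count=2: revealed 1 new [(3,1)] -> total=7

Answer: 7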